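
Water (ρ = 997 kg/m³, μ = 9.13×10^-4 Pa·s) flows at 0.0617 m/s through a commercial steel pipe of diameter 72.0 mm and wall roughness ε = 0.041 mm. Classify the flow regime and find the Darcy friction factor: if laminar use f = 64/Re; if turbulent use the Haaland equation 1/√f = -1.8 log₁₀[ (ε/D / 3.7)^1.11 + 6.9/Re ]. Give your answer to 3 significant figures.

f ≈ 0.0386

Re = ρVD/μ = 997·0.0617·0.072/0.000913 = 4851.
Re > 4000 → turbulent. ε/D = 4.1e-05/0.072 = 0.000569; Haaland: 1/√f = -1.8 log₁₀[5.86e-05 + 0.00142] = 5.093, so f = 0.03855.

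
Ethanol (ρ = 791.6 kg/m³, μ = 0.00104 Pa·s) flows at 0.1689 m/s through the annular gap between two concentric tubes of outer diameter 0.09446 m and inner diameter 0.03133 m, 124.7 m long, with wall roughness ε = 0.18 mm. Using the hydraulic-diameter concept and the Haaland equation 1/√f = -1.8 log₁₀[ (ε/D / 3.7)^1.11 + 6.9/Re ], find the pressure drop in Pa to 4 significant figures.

Hydraulic diameter D_h = 4A/P = D_o - D_i = 0.09446 - 0.03133 = 0.06313 m.
Re = ρVD_h/μ = 791.6·0.1689·0.06313/0.00104 = 8116.
ε/D_h = 0.00018/0.06313 = 0.00285; Haaland gives 1/√f = -1.8 log₁₀[0.00035+0.00085] = 5.257, so f = 0.03618.
ΔP = f(L/D_h)(ρV²/2) = 0.03618·124.7/0.06313·11.29 = 807 Pa.

ΔP ≈ 807.0 Pa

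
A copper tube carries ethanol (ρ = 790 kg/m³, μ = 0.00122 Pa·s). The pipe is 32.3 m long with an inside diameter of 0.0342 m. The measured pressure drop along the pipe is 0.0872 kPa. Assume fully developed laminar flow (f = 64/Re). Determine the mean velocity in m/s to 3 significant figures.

V ≈ 0.0809 m/s

For laminar flow, f = 64/Re with Re = ρVD/μ, so Darcy-Weisbach reduces to ΔP = 32μLV/D². Solving for V: V = ΔP·D²/(32μL) = 87.2·(0.0342)²/(32·0.00122·32.3) = 0.08088 m/s.
Check: Re = ρVD/μ = 790·0.08088·0.0342/0.00122 = 1791 < 2300, so the laminar assumption holds.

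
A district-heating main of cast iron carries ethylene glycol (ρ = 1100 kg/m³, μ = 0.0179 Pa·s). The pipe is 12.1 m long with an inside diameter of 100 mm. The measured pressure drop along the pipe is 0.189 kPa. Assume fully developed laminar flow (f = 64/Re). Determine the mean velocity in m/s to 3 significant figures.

V ≈ 0.273 m/s

For laminar flow, f = 64/Re with Re = ρVD/μ, so Darcy-Weisbach reduces to ΔP = 32μLV/D². Solving for V: V = ΔP·D²/(32μL) = 189·(0.1)²/(32·0.0179·12.1) = 0.2727 m/s.
Check: Re = ρVD/μ = 1100·0.2727·0.1/0.0179 = 1676 < 2300, so the laminar assumption holds.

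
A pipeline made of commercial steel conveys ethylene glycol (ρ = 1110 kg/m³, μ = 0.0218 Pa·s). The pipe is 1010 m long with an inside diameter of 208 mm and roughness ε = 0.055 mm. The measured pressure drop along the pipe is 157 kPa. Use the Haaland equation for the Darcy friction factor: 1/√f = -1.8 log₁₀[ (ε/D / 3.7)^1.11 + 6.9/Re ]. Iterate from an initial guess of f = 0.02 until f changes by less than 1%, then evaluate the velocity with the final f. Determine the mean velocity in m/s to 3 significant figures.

Rearranging Darcy-Weisbach: V = √(2·ΔP·D/(f·L·ρ)). With ε/D = 5.5e-05/0.208 = 0.000264, iterate starting from f = 0.02:
  f = 0.02 → V = √(2·1.57e+05·0.208/(0.02·1010·1110)) = 1.707 m/s; Re = ρVD/μ = 1.808e+04; f → 0.02685
  f = 0.02685 → V = 1.473 m/s; Re = 1.56e+04; f → 0.02783
  f = 0.02783 → V = 1.447 m/s; Re = 1.532e+04; f → 0.02795
Converged (Δf/f < 1%). With the final f = 0.02795: V = √(2·1.57e+05·0.208/(0.02795·1010·1110)) = 1.444 m/s.

V ≈ 1.44 m/s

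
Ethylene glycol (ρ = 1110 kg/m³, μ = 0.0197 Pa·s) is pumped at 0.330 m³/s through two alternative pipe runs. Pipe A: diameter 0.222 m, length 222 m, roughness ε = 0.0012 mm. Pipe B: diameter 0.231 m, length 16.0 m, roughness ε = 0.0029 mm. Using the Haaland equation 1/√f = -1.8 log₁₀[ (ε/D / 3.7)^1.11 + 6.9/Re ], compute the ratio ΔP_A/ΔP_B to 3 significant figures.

Pipe A: V = Q/A = 0.33/0.03871 = 8.525 m/s; Re = 1.066e+05; ε/D = 5.41e-06; Haaland → f = 0.01761; ΔP_A = f(L/D)(ρV²/2) = 7.102e+05 Pa.
Pipe B: V = Q/A = 0.33/0.04191 = 7.874 m/s; Re = 1.025e+05; ε/D = 1.26e-05; Haaland → f = 0.01778; ΔP_B = f(L/D)(ρV²/2) = 4.238e+04 Pa.
ΔP_A/ΔP_B = 7.102e+05/4.238e+04 = 16.8.

ΔP_A/ΔP_B ≈ 16.8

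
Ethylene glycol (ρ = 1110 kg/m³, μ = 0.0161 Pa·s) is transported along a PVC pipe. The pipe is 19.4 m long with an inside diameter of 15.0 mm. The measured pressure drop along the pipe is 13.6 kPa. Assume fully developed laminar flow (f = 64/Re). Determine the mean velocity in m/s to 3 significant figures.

V ≈ 0.306 m/s

For laminar flow, f = 64/Re with Re = ρVD/μ, so Darcy-Weisbach reduces to ΔP = 32μLV/D². Solving for V: V = ΔP·D²/(32μL) = 1.36e+04·(0.015)²/(32·0.0161·19.4) = 0.3062 m/s.
Check: Re = ρVD/μ = 1110·0.3062·0.015/0.0161 = 316.6 < 2300, so the laminar assumption holds.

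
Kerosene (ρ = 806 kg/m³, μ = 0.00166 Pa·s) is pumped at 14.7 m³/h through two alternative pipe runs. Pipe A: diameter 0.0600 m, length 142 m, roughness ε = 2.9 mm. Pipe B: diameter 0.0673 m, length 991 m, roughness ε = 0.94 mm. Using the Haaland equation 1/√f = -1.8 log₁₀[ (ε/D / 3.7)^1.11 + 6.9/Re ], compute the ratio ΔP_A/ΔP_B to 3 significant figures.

Pipe A: V = Q/A = 0.004083/0.002827 = 1.444 m/s; Re = 4.207e+04; ε/D = 0.0483; Haaland → f = 0.07117; ΔP_A = f(L/D)(ρV²/2) = 1.416e+05 Pa.
Pipe B: V = Q/A = 0.004083/0.003557 = 1.148 m/s; Re = 3.751e+04; ε/D = 0.014; Haaland → f = 0.04388; ΔP_B = f(L/D)(ρV²/2) = 3.431e+05 Pa.
ΔP_A/ΔP_B = 1.416e+05/3.431e+05 = 0.413.

ΔP_A/ΔP_B ≈ 0.413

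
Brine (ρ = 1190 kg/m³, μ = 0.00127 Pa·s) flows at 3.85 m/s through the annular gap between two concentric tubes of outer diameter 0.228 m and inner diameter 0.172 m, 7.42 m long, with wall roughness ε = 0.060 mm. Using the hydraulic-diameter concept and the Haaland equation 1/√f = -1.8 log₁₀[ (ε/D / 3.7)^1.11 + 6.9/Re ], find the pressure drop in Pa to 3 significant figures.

ΔP ≈ 24800 Pa

Hydraulic diameter D_h = 4A/P = D_o - D_i = 0.228 - 0.172 = 0.056 m.
Re = ρVD_h/μ = 1190·3.85·0.056/0.00127 = 2.02e+05.
ε/D_h = 6e-05/0.056 = 0.00107; Haaland gives 1/√f = -1.8 log₁₀[0.000118+3.42e-05] = 6.871, so f = 0.02118.
ΔP = f(L/D_h)(ρV²/2) = 0.02118·7.42/0.056·8819 = 2.475e+04 Pa.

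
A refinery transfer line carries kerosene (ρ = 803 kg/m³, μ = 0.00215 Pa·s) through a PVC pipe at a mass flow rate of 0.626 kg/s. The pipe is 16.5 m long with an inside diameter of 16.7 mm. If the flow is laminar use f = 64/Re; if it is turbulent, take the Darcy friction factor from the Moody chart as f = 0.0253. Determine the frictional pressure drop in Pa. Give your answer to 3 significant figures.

A = πD²/4 = π(0.0167)²/4 = 0.000219 m²; mean velocity V = ṁ/(ρA) = 0.626/(803 · 0.000219) = 3.559 m/s.
Reynolds number Re = ρVD/μ = 803 · 3.559 · 0.0167 / 0.00215 = 2.22e+04.
Re > 4000 → turbulent; use the Moody-chart value f = 0.0253.
Darcy-Weisbach: ΔP = f(L/D)(ρV²/2) = 0.0253·(16.5/0.0167)·(803·3.559²/2) = 0.0253·988·5086 = 1.271e+05 Pa.

ΔP ≈ 127000 Pa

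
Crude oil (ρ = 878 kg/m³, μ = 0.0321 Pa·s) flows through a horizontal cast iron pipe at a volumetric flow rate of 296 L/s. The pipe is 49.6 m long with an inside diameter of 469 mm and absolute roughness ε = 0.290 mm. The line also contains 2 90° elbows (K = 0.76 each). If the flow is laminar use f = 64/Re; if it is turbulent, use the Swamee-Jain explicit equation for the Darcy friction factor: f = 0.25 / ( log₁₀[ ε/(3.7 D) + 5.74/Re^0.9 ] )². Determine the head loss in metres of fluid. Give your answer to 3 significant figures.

Q = 296 L/s = 296/1000 = 0.296 m³/s.
Cross-sectional area A = πD²/4 = π(0.469)²/4 = 0.1728 m²; mean velocity V = Q/A = 0.296/0.1728 = 1.713 m/s.
Reynolds number Re = ρVD/μ = 878 · 1.713 · 0.469 / 0.0321 = 2.198e+04.
Re > 4000 → turbulent. Relative roughness ε/D = 0.00029/0.469 = 0.000618. Swamee-Jain: f = 0.25/(log₁₀[0.000618/3.7 + 5.74/2.198e+04^0.9])² = 0.25/(log₁₀[0.000167 + 0.00071])² = 0.25/(-3.057)² = 0.02675.
Total minor-loss coefficient ΣK = 2·0.76 = 1.52.
ΔP = [f·L/D + ΣK]·(ρV²/2) = [0.02675·49.6/0.469 + 1.52]·(878·1.713²/2) = [2.829 + 1.52]·1289 = 5605 Pa.
Head loss h_f = ΔP/(ρg) = 5605/(878·9.81) = 0.651 m.

h_f ≈ 0.651 m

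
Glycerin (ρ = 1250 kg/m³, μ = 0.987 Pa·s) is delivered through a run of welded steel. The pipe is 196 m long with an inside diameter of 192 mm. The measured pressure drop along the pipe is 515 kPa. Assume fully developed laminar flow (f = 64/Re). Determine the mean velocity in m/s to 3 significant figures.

V ≈ 3.07 m/s

For laminar flow, f = 64/Re with Re = ρVD/μ, so Darcy-Weisbach reduces to ΔP = 32μLV/D². Solving for V: V = ΔP·D²/(32μL) = 5.15e+05·(0.192)²/(32·0.987·196) = 3.067 m/s.
Check: Re = ρVD/μ = 1250·3.067·0.192/0.987 = 745.7 < 2300, so the laminar assumption holds.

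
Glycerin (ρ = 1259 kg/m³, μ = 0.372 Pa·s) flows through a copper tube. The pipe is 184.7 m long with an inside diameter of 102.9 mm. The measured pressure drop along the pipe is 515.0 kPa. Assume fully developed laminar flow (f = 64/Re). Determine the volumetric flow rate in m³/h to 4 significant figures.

For laminar flow, f = 64/Re with Re = ρVD/μ, so Darcy-Weisbach reduces to ΔP = 32μLV/D². Solving for V: V = ΔP·D²/(32μL) = 5.15e+05·(0.1029)²/(32·0.372·184.7) = 2.48 m/s.
Check: Re = ρVD/μ = 1259·2.48·0.1029/0.372 = 863.7 < 2300, so the laminar assumption holds.
Q = V·A = 2.48·(π/4·0.1029²) = 0.02063 m³/s = 74.25 m³/h.

Q ≈ 74.25 m³/h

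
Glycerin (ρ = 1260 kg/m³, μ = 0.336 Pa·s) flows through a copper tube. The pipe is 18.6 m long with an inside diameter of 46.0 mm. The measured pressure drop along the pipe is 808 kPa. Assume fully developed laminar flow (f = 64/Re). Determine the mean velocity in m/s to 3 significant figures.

For laminar flow, f = 64/Re with Re = ρVD/μ, so Darcy-Weisbach reduces to ΔP = 32μLV/D². Solving for V: V = ΔP·D²/(32μL) = 8.08e+05·(0.046)²/(32·0.336·18.6) = 8.549 m/s.
Check: Re = ρVD/μ = 1260·8.549·0.046/0.336 = 1475 < 2300, so the laminar assumption holds.

V ≈ 8.55 m/s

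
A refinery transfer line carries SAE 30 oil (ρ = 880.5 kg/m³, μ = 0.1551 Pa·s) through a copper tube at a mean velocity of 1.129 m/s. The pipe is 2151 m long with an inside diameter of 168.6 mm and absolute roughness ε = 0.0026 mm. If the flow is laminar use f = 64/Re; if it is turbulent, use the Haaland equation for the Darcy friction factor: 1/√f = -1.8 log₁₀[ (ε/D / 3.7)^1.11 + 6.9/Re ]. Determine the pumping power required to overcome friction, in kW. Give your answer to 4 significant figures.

P ≈ 10.69 kW

Reynolds number Re = ρVD/μ = 880.5 · 1.129 · 0.1686 / 0.155 = 1081.
Re < 2300 → laminar flow, so f = 64/Re = 64/1081 = 0.05923 (the turbulent correlation is not needed).
Darcy-Weisbach: ΔP = f(L/D)(ρV²/2) = 0.05923·(2151/0.1686)·(880.5·1.129²/2) = 0.05923·1.276e+04·561.2 = 4.24e+05 Pa.
Q = V·A = 1.129·0.02233 = 0.02521 m³/s.
Pumping power P = QΔP = 0.02521·4.24e+05 = 10688 W = 10.69 kW.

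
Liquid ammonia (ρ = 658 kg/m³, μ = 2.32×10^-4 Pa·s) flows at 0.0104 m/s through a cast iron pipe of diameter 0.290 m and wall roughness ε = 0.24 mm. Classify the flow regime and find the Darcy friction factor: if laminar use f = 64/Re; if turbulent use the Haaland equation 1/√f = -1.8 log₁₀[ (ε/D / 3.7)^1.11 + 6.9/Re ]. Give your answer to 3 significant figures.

f ≈ 0.0332

Re = ρVD/μ = 658·0.0104·0.29/0.000232 = 8554.
Re > 4000 → turbulent. ε/D = 0.00024/0.29 = 0.000828; Haaland: 1/√f = -1.8 log₁₀[8.87e-05 + 0.000807] = 5.486, so f = 0.03322.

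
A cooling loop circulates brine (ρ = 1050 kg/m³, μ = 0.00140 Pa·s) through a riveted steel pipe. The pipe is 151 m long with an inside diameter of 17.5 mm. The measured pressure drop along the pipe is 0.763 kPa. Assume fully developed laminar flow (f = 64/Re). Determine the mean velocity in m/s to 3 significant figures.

V ≈ 0.0345 m/s

For laminar flow, f = 64/Re with Re = ρVD/μ, so Darcy-Weisbach reduces to ΔP = 32μLV/D². Solving for V: V = ΔP·D²/(32μL) = 763·(0.0175)²/(32·0.0014·151) = 0.03454 m/s.
Check: Re = ρVD/μ = 1050·0.03454·0.0175/0.0014 = 453.4 < 2300, so the laminar assumption holds.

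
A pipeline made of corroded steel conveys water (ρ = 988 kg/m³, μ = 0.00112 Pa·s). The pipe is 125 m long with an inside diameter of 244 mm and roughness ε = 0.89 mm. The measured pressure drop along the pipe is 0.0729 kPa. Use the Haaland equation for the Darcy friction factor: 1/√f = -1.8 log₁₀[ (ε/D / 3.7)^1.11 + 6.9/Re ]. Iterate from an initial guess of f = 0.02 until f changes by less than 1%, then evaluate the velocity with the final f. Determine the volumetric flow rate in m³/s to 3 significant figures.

Rearranging Darcy-Weisbach: V = √(2·ΔP·D/(f·L·ρ)). With ε/D = 0.00089/0.244 = 0.00365, iterate starting from f = 0.02:
  f = 0.02 → V = √(2·72.9·0.244/(0.02·125·988)) = 0.12 m/s; Re = ρVD/μ = 2.583e+04; f → 0.03134
  f = 0.03134 → V = 0.09587 m/s; Re = 2.064e+04; f → 0.03212
  f = 0.03212 → V = 0.0947 m/s; Re = 2.038e+04; f → 0.03217
Converged (Δf/f < 1%). With the final f = 0.03217: V = √(2·72.9·0.244/(0.03217·125·988)) = 0.09463 m/s.
Q = V·A = 0.09463·(π/4·0.244²) = 0.004425 m³/s = 0.00442 m³/s.

Q ≈ 0.00442 m³/s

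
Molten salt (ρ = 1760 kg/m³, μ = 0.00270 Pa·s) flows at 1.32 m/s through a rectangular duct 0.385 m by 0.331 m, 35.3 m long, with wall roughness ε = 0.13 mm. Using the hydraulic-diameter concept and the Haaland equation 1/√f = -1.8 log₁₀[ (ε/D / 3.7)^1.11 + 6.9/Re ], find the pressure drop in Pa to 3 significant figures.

ΔP ≈ 2620 Pa

Hydraulic diameter D_h = 4A/P = 4·(0.385·0.331)/(2·(0.385+0.331)) = 0.5097/1.432 = 0.356 m.
Re = ρVD_h/μ = 1760·1.32·0.356/0.0027 = 3.063e+05.
ε/D_h = 0.00013/0.356 = 0.000365; Haaland gives 1/√f = -1.8 log₁₀[3.58e-05+2.25e-05] = 7.622, so f = 0.01721.
ΔP = f(L/D_h)(ρV²/2) = 0.01721·35.3/0.356·1533 = 2618 Pa.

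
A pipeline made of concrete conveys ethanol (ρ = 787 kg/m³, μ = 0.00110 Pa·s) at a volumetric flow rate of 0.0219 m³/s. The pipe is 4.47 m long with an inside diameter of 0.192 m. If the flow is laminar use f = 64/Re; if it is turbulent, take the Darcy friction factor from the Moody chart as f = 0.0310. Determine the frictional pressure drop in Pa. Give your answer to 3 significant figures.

Cross-sectional area A = πD²/4 = π(0.192)²/4 = 0.02895 m²; mean velocity V = Q/A = 0.0219/0.02895 = 0.7564 m/s.
Reynolds number Re = ρVD/μ = 787 · 0.7564 · 0.192 / 0.0011 = 1.039e+05.
Re > 4000 → turbulent; use the Moody-chart value f = 0.0310.
Darcy-Weisbach: ΔP = f(L/D)(ρV²/2) = 0.031·(4.47/0.192)·(787·0.7564²/2) = 0.031·23.28·225.1 = 162.5 Pa.

ΔP ≈ 162 Pa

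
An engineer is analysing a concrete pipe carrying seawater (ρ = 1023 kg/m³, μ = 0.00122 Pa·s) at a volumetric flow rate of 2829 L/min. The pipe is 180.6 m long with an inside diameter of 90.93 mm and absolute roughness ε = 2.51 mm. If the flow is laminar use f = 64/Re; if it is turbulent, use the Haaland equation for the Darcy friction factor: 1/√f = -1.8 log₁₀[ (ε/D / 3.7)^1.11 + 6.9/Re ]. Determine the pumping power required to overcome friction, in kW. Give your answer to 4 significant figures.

Q = 2829 L/min = 2829/60000 = 0.04715 m³/s.
Cross-sectional area A = πD²/4 = π(0.09093)²/4 = 0.006494 m²; mean velocity V = Q/A = 0.04715/0.006494 = 7.261 m/s.
Reynolds number Re = ρVD/μ = 1023 · 7.261 · 0.09093 / 0.00122 = 5.536e+05.
Re > 4000 → turbulent. Relative roughness ε/D = 0.00251/0.09093 = 0.0276. Haaland: 1/√f = -1.8 log₁₀[(0.0276/3.7)^1.11 + 6.9/5.536e+05] = -1.8 log₁₀[0.00435 + 1.25e-05] = 4.248, so f = 0.05542.
Darcy-Weisbach: ΔP = f(L/D)(ρV²/2) = 0.05542·(180.6/0.09093)·(1023·7.261²/2) = 0.05542·1986·2.697e+04 = 2.968e+06 Pa.
Pumping power P = QΔP = 0.04715·2.968e+06 = 139940 W = 139.9 kW.

P ≈ 139.9 kW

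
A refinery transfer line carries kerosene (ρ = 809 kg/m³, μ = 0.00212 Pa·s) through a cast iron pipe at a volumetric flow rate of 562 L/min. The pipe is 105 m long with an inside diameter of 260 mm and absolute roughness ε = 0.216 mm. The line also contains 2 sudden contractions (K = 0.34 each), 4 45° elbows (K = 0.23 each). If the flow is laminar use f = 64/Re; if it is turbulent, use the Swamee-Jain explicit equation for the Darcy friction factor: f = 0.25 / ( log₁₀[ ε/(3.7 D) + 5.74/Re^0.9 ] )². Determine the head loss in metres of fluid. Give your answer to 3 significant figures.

h_f ≈ 0.0208 m

Q = 562 L/min = 562/60000 = 0.009367 m³/s.
Cross-sectional area A = πD²/4 = π(0.26)²/4 = 0.05309 m²; mean velocity V = Q/A = 0.009367/0.05309 = 0.1764 m/s.
Reynolds number Re = ρVD/μ = 809 · 0.1764 · 0.26 / 0.00212 = 1.75e+04.
Re > 4000 → turbulent. Relative roughness ε/D = 0.000216/0.26 = 0.000831. Swamee-Jain: f = 0.25/(log₁₀[0.000831/3.7 + 5.74/1.75e+04^0.9])² = 0.25/(log₁₀[0.000225 + 0.000871])² = 0.25/(-2.96)² = 0.02853.
Total minor-loss coefficient ΣK = 2·0.34 + 4·0.23 = 1.6.
ΔP = [f·L/D + ΣK]·(ρV²/2) = [0.02853·105/0.26 + 1.6]·(809·0.1764²/2) = [11.52 + 1.6]·12.59 = 165.2 Pa.
Head loss h_f = ΔP/(ρg) = 165.2/(809·9.81) = 0.0208 m.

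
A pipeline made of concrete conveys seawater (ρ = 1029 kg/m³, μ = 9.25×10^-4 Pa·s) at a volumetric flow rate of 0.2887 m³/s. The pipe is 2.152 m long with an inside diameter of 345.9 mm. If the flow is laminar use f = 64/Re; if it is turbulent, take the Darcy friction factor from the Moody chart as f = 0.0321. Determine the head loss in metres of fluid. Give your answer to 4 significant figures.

Cross-sectional area A = πD²/4 = π(0.3459)²/4 = 0.09397 m²; mean velocity V = Q/A = 0.2887/0.09397 = 3.072 m/s.
Reynolds number Re = ρVD/μ = 1029 · 3.072 · 0.3459 / 0.000925 = 1.182e+06.
Re > 4000 → turbulent; use the Moody-chart value f = 0.0321.
Darcy-Weisbach: ΔP = f(L/D)(ρV²/2) = 0.0321·(2.152/0.3459)·(1029·3.072²/2) = 0.0321·6.221·4856 = 969.8 Pa.
Head loss h_f = ΔP/(ρg) = 969.8/(1029·9.81) = 0.09607 m.

h_f ≈ 0.09607 m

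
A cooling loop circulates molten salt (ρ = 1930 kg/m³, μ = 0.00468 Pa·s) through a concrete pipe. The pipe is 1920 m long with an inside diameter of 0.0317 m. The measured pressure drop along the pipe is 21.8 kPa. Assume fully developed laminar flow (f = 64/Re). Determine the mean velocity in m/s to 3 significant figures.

For laminar flow, f = 64/Re with Re = ρVD/μ, so Darcy-Weisbach reduces to ΔP = 32μLV/D². Solving for V: V = ΔP·D²/(32μL) = 2.18e+04·(0.0317)²/(32·0.00468·1920) = 0.07619 m/s.
Check: Re = ρVD/μ = 1930·0.07619·0.0317/0.00468 = 996 < 2300, so the laminar assumption holds.

V ≈ 0.0762 m/s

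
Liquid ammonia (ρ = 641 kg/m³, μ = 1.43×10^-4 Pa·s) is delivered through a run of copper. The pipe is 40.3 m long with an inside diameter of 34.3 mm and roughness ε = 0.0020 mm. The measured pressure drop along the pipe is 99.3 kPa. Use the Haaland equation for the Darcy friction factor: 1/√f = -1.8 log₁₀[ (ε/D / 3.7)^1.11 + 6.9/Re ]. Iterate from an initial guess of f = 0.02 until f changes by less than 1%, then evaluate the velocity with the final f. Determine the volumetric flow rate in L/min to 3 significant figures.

Q ≈ 248 L/min

Rearranging Darcy-Weisbach: V = √(2·ΔP·D/(f·L·ρ)). With ε/D = 2e-06/0.0343 = 5.83e-05, iterate starting from f = 0.02:
  f = 0.02 → V = √(2·9.93e+04·0.0343/(0.02·40.3·641)) = 3.631 m/s; Re = ρVD/μ = 5.583e+05; f → 0.01357
  f = 0.01357 → V = 4.408 m/s; Re = 6.777e+05; f → 0.01324
  f = 0.01324 → V = 4.463 m/s; Re = 6.862e+05; f → 0.01322
Converged (Δf/f < 1%). With the final f = 0.01322: V = √(2·9.93e+04·0.0343/(0.01322·40.3·641)) = 4.466 m/s.
Q = V·A = 4.466·(π/4·0.0343²) = 0.004127 m³/s = 248 L/min.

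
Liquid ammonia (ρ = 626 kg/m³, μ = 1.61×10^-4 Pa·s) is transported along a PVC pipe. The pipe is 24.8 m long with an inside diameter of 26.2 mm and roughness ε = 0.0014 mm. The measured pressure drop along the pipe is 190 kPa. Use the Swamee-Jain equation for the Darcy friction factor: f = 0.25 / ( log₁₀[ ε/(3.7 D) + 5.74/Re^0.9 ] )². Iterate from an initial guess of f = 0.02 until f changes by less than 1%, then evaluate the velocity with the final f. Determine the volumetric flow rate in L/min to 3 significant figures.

Rearranging Darcy-Weisbach: V = √(2·ΔP·D/(f·L·ρ)). With ε/D = 1.4e-06/0.0262 = 5.34e-05, iterate starting from f = 0.02:
  f = 0.02 → V = √(2·1.9e+05·0.0262/(0.02·24.8·626)) = 5.663 m/s; Re = ρVD/μ = 5.769e+05; f → 0.01362
  f = 0.01362 → V = 6.862 m/s; Re = 6.991e+05; f → 0.01329
  f = 0.01329 → V = 6.947 m/s; Re = 7.077e+05; f → 0.01327
Converged (Δf/f < 1%). With the final f = 0.01327: V = √(2·1.9e+05·0.0262/(0.01327·24.8·626)) = 6.952 m/s.
Q = V·A = 6.952·(π/4·0.0262²) = 0.003748 m³/s = 225 L/min.

Q ≈ 225 L/min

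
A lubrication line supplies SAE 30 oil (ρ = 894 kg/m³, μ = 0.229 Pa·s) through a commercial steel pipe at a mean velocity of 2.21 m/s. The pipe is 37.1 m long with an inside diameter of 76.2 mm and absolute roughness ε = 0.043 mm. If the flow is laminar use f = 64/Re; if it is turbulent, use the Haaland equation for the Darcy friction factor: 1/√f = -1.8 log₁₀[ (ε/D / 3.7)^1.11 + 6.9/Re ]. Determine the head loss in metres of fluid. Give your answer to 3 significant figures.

h_f ≈ 11.8 m

Reynolds number Re = ρVD/μ = 894 · 2.21 · 0.0762 / 0.229 = 657.4.
Re < 2300 → laminar flow, so f = 64/Re = 64/657.4 = 0.09735 (the turbulent correlation is not needed).
Darcy-Weisbach: ΔP = f(L/D)(ρV²/2) = 0.09735·(37.1/0.0762)·(894·2.21²/2) = 0.09735·486.9·2183 = 1.035e+05 Pa.
Head loss h_f = ΔP/(ρg) = 1.035e+05/(894·9.81) = 11.8 m.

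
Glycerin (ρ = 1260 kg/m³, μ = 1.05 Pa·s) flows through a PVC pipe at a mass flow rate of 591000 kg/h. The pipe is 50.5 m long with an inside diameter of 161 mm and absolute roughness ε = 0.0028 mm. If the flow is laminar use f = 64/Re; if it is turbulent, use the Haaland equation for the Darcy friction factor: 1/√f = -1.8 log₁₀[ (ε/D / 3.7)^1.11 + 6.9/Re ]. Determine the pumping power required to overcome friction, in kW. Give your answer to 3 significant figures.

P ≈ 54.6 kW

ṁ = 591000 kg/h = 591000/3600 = 164.2 kg/s.
A = πD²/4 = π(0.161)²/4 = 0.02036 m²; mean velocity V = ṁ/(ρA) = 164.2/(1260 · 0.02036) = 6.4 m/s.
Reynolds number Re = ρVD/μ = 1260 · 6.4 · 0.161 / 1.05 = 1236.
Re < 2300 → laminar flow, so f = 64/Re = 64/1236 = 0.05176 (the turbulent correlation is not needed).
Darcy-Weisbach: ΔP = f(L/D)(ρV²/2) = 0.05176·(50.5/0.161)·(1260·6.4²/2) = 0.05176·313.7·2.58e+04 = 4.189e+05 Pa.
Q = ṁ/ρ = 164.2/1260 = 0.1303 m³/s.
Pumping power P = QΔP = 0.1303·4.189e+05 = 54580 W = 54.6 kW.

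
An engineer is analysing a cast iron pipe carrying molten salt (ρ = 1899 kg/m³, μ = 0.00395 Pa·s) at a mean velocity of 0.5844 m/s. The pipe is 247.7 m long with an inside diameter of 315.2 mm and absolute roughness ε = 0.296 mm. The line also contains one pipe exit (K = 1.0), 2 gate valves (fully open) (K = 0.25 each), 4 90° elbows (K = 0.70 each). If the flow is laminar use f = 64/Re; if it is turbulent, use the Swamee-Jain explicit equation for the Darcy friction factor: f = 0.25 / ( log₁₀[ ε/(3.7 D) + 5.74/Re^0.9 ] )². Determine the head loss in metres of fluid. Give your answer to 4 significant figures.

h_f ≈ 0.3813 m

Reynolds number Re = ρVD/μ = 1899 · 0.5844 · 0.3152 / 0.00395 = 8.856e+04.
Re > 4000 → turbulent. Relative roughness ε/D = 0.000296/0.3152 = 0.000939. Swamee-Jain: f = 0.25/(log₁₀[0.000939/3.7 + 5.74/8.856e+04^0.9])² = 0.25/(log₁₀[0.000254 + 0.000202])² = 0.25/(-3.341)² = 0.0224.
Total minor-loss coefficient ΣK = 1·1 + 2·0.25 + 4·0.7 = 4.3.
ΔP = [f·L/D + ΣK]·(ρV²/2) = [0.0224·247.7/0.3152 + 4.3]·(1899·0.5844²/2) = [17.6 + 4.3]·324.3 = 7103 Pa.
Head loss h_f = ΔP/(ρg) = 7103/(1899·9.81) = 0.3813 m.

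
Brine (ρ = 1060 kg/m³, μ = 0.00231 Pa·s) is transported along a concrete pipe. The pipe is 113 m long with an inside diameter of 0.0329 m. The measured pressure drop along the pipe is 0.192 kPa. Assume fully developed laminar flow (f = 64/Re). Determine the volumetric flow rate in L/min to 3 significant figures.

Q ≈ 1.27 L/min

For laminar flow, f = 64/Re with Re = ρVD/μ, so Darcy-Weisbach reduces to ΔP = 32μLV/D². Solving for V: V = ΔP·D²/(32μL) = 192·(0.0329)²/(32·0.00231·113) = 0.02488 m/s.
Check: Re = ρVD/μ = 1060·0.02488·0.0329/0.00231 = 375.6 < 2300, so the laminar assumption holds.
Q = V·A = 0.02488·(π/4·0.0329²) = 2.115e-05 m³/s = 1.27 L/min.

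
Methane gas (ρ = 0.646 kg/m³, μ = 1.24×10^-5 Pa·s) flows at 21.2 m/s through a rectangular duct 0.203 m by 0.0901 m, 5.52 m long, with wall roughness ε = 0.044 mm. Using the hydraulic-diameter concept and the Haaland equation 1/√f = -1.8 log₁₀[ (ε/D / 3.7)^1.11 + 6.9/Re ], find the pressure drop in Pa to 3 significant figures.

ΔP ≈ 119 Pa

Hydraulic diameter D_h = 4A/P = 4·(0.203·0.0901)/(2·(0.203+0.0901)) = 0.07316/0.5862 = 0.1248 m.
Re = ρVD_h/μ = 0.646·21.2·0.1248/1.24e-05 = 1.378e+05.
ε/D_h = 4.4e-05/0.1248 = 0.000353; Haaland gives 1/√f = -1.8 log₁₀[3.44e-05+5.01e-05] = 7.332, so f = 0.0186.
ΔP = f(L/D_h)(ρV²/2) = 0.0186·5.52/0.1248·145.2 = 119.4 Pa.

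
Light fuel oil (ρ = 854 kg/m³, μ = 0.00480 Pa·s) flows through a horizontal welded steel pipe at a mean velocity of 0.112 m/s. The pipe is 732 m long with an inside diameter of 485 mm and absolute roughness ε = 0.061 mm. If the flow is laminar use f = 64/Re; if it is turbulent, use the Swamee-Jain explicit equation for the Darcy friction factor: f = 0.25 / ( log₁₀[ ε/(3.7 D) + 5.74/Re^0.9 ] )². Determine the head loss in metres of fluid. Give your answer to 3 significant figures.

h_f ≈ 0.0304 m

Reynolds number Re = ρVD/μ = 854 · 0.112 · 0.485 / 0.0048 = 9664.
Re > 4000 → turbulent. Relative roughness ε/D = 6.1e-05/0.485 = 0.000126. Swamee-Jain: f = 0.25/(log₁₀[0.000126/3.7 + 5.74/9664^0.9])² = 0.25/(log₁₀[3.4e-05 + 0.00149])² = 0.25/(-2.818)² = 0.03148.
Darcy-Weisbach: ΔP = f(L/D)(ρV²/2) = 0.03148·(732/0.485)·(854·0.112²/2) = 0.03148·1509·5.356 = 254.5 Pa.
Head loss h_f = ΔP/(ρg) = 254.5/(854·9.81) = 0.0304 m.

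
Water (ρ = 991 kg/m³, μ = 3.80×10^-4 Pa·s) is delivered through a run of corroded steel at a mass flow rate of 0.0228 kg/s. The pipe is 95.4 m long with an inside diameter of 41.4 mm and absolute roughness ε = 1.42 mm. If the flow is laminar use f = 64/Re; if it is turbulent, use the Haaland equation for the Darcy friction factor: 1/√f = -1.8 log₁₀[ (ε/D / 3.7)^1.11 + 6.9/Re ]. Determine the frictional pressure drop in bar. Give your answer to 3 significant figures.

A = πD²/4 = π(0.0414)²/4 = 0.001346 m²; mean velocity V = ṁ/(ρA) = 0.0228/(991 · 0.001346) = 0.01709 m/s.
Reynolds number Re = ρVD/μ = 991 · 0.01709 · 0.0414 / 0.00038 = 1845.
Re < 2300 → laminar flow, so f = 64/Re = 64/1845 = 0.03468 (the turbulent correlation is not needed).
Darcy-Weisbach: ΔP = f(L/D)(ρV²/2) = 0.03468·(95.4/0.0414)·(991·0.01709²/2) = 0.03468·2304·0.1447 = 11.57 Pa.
ΔP = 11.57 Pa = 1.16×10^-4 bar.

ΔP ≈ 1.16×10^-4 bar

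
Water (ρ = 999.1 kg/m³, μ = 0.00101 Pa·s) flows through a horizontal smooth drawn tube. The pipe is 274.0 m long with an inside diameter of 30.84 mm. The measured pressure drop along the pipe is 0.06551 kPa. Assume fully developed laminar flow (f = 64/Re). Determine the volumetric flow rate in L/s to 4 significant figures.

Q ≈ 0.005256 L/s

For laminar flow, f = 64/Re with Re = ρVD/μ, so Darcy-Weisbach reduces to ΔP = 32μLV/D². Solving for V: V = ΔP·D²/(32μL) = 65.51·(0.03084)²/(32·0.00101·274) = 0.007036 m/s.
Check: Re = ρVD/μ = 999.1·0.007036·0.03084/0.00101 = 214.6 < 2300, so the laminar assumption holds.
Q = V·A = 0.007036·(π/4·0.03084²) = 5.256e-06 m³/s = 0.005256 L/s.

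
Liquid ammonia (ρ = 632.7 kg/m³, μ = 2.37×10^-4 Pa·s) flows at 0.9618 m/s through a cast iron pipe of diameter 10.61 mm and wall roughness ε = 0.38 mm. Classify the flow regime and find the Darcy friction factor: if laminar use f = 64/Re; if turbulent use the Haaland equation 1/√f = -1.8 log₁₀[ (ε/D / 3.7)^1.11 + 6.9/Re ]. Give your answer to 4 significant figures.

Re = ρVD/μ = 632.7·0.9618·0.01061/0.000237 = 2.724e+04.
Re > 4000 → turbulent. ε/D = 0.00038/0.01061 = 0.0358; Haaland: 1/√f = -1.8 log₁₀[0.00581 + 0.000253] = 3.991, so f = 0.06279.

f ≈ 0.06279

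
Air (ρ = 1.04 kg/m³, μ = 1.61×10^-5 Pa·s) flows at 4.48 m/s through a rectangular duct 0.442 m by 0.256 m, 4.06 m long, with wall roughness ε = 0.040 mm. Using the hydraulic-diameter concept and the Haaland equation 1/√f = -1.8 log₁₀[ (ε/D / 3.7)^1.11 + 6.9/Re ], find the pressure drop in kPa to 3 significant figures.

Hydraulic diameter D_h = 4A/P = 4·(0.442·0.256)/(2·(0.442+0.256)) = 0.4526/1.396 = 0.3242 m.
Re = ρVD_h/μ = 1.04·4.48·0.3242/1.61e-05 = 9.383e+04.
ε/D_h = 4e-05/0.3242 = 0.000123; Haaland gives 1/√f = -1.8 log₁₀[1.07e-05+7.35e-05] = 7.334, so f = 0.01859.
ΔP = f(L/D_h)(ρV²/2) = 0.01859·4.06/0.3242·10.44 = 2.43 Pa.
ΔP = 0.00243 kPa.

ΔP ≈ 0.00243 kPa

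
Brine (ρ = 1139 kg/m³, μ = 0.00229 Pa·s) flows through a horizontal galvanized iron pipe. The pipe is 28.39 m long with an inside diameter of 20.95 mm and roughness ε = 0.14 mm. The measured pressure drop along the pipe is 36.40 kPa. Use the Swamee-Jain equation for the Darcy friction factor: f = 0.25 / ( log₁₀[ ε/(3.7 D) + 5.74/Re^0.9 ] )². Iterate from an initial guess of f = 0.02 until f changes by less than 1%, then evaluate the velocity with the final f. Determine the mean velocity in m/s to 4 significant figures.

Rearranging Darcy-Weisbach: V = √(2·ΔP·D/(f·L·ρ)). With ε/D = 0.00014/0.02095 = 0.00668, iterate starting from f = 0.02:
  f = 0.02 → V = √(2·3.64e+04·0.02095/(0.02·28.39·1139)) = 1.536 m/s; Re = ρVD/μ = 1.6e+04; f → 0.03813
  f = 0.03813 → V = 1.112 m/s; Re = 1.159e+04; f → 0.03959
  f = 0.03959 → V = 1.092 m/s; Re = 1.137e+04; f → 0.03968
Converged (Δf/f < 1%). With the final f = 0.03968: V = √(2·3.64e+04·0.02095/(0.03968·28.39·1139)) = 1.09 m/s.

V ≈ 1.090 m/s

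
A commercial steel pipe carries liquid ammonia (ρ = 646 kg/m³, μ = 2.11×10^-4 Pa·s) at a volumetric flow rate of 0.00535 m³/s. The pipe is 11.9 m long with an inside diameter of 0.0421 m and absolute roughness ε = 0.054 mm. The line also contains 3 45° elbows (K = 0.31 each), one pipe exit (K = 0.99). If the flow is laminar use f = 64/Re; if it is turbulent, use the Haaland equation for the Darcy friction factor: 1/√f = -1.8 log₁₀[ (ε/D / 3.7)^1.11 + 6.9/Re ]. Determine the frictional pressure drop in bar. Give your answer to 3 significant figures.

ΔP ≈ 0.380 bar

Cross-sectional area A = πD²/4 = π(0.0421)²/4 = 0.001392 m²; mean velocity V = Q/A = 0.00535/0.001392 = 3.843 m/s.
Reynolds number Re = ρVD/μ = 646 · 3.843 · 0.0421 / 0.000211 = 4.954e+05.
Re > 4000 → turbulent. Relative roughness ε/D = 5.4e-05/0.0421 = 0.00128. Haaland: 1/√f = -1.8 log₁₀[(0.00128/3.7)^1.11 + 6.9/4.954e+05] = -1.8 log₁₀[0.000144 + 1.39e-05] = 6.841, so f = 0.02137.
Total minor-loss coefficient ΣK = 3·0.31 + 1·0.99 = 1.92.
ΔP = [f·L/D + ΣK]·(ρV²/2) = [0.02137·11.9/0.0421 + 1.92]·(646·3.843²/2) = [6.039 + 1.92]·4771 = 3.797e+04 Pa.
ΔP = 3.797e+04 Pa = 0.380 bar.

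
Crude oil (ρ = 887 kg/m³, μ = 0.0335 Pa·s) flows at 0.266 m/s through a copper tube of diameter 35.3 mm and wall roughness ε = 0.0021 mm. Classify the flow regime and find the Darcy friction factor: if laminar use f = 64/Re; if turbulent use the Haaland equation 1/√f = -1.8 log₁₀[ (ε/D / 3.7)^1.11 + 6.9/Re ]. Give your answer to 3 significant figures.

f ≈ 0.257

Re = ρVD/μ = 887·0.266·0.0353/0.0335 = 248.6.
Re < 2300 → laminar, so f = 64/Re = 0.2574 (roughness is irrelevant in laminar flow).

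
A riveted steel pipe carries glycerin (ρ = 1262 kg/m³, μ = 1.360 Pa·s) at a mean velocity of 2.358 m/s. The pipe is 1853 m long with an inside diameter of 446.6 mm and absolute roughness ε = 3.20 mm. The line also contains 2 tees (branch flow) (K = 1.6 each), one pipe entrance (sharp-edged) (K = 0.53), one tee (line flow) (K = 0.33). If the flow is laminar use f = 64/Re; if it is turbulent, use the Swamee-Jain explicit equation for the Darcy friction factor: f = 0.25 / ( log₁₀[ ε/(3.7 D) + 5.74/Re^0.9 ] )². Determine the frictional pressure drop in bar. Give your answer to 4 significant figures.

ΔP ≈ 9.676 bar

Reynolds number Re = ρVD/μ = 1262 · 2.358 · 0.4466 / 1.36 = 977.2.
Re < 2300 → laminar flow, so f = 64/Re = 64/977.2 = 0.06549 (the turbulent correlation is not needed).
Total minor-loss coefficient ΣK = 2·1.6 + 1·0.53 + 1·0.33 = 4.06.
ΔP = [f·L/D + ΣK]·(ρV²/2) = [0.06549·1853/0.4466 + 4.06]·(1262·2.358²/2) = [271.7 + 4.06]·3508 = 9.676e+05 Pa.
ΔP = 9.676e+05 Pa = 9.676 bar.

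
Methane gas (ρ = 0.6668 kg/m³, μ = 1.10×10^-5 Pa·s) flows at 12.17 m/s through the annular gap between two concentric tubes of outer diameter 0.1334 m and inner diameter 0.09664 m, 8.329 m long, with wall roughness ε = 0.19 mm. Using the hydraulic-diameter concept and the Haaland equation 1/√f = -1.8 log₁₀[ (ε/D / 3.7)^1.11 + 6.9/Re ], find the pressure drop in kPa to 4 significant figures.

Hydraulic diameter D_h = 4A/P = D_o - D_i = 0.1334 - 0.09664 = 0.03676 m.
Re = ρVD_h/μ = 0.6668·12.17·0.03676/1.1e-05 = 2.712e+04.
ε/D_h = 0.00019/0.03676 = 0.00517; Haaland gives 1/√f = -1.8 log₁₀[0.000678+0.000254] = 5.455, so f = 0.03361.
ΔP = f(L/D_h)(ρV²/2) = 0.03361·8.329/0.03676·49.38 = 376 Pa.
ΔP = 0.3760 kPa.

ΔP ≈ 0.3760 kPa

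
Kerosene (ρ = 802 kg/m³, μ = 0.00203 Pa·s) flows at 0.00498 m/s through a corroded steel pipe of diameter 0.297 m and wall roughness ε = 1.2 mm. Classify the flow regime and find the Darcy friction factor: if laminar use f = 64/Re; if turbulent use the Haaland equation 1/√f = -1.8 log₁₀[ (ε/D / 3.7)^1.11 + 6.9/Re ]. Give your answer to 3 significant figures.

f ≈ 0.110

Re = ρVD/μ = 802·0.00498·0.297/0.00203 = 584.3.
Re < 2300 → laminar, so f = 64/Re = 0.1095 (roughness is irrelevant in laminar flow).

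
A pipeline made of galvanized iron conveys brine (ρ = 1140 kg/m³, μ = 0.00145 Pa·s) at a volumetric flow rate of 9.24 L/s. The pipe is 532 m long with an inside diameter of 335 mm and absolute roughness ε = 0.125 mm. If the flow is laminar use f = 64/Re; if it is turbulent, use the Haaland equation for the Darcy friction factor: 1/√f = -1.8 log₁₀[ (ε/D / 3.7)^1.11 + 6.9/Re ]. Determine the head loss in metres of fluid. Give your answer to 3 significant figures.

Q = 9.24 L/s = 9.24/1000 = 0.00924 m³/s.
Cross-sectional area A = πD²/4 = π(0.335)²/4 = 0.08814 m²; mean velocity V = Q/A = 0.00924/0.08814 = 0.1048 m/s.
Reynolds number Re = ρVD/μ = 1140 · 0.1048 · 0.335 / 0.00145 = 2.761e+04.
Re > 4000 → turbulent. Relative roughness ε/D = 0.000125/0.335 = 0.000373. Haaland: 1/√f = -1.8 log₁₀[(0.000373/3.7)^1.11 + 6.9/2.761e+04] = -1.8 log₁₀[3.66e-05 + 0.00025] = 6.377, so f = 0.02459.
Darcy-Weisbach: ΔP = f(L/D)(ρV²/2) = 0.02459·(532/0.335)·(1140·0.1048²/2) = 0.02459·1588·6.264 = 244.6 Pa.
Head loss h_f = ΔP/(ρg) = 244.6/(1140·9.81) = 0.0219 m.

h_f ≈ 0.0219 m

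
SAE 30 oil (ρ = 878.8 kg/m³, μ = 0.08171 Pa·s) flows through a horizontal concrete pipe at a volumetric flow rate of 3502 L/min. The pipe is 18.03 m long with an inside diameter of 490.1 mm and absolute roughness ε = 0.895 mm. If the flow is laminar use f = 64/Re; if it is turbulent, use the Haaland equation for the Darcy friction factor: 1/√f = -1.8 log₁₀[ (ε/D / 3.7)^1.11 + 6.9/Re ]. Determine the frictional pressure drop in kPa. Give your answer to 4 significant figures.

Q = 3502 L/min = 3502/60000 = 0.05837 m³/s.
Cross-sectional area A = πD²/4 = π(0.4901)²/4 = 0.1887 m²; mean velocity V = Q/A = 0.05837/0.1887 = 0.3094 m/s.
Reynolds number Re = ρVD/μ = 878.8 · 0.3094 · 0.4901 / 0.0817 = 1631.
Re < 2300 → laminar flow, so f = 64/Re = 64/1631 = 0.03924 (the turbulent correlation is not needed).
Darcy-Weisbach: ΔP = f(L/D)(ρV²/2) = 0.03924·(18.03/0.4901)·(878.8·0.3094²/2) = 0.03924·36.79·42.06 = 60.72 Pa.
ΔP = 60.72 Pa = 0.06072 kPa.

ΔP ≈ 0.06072 kPa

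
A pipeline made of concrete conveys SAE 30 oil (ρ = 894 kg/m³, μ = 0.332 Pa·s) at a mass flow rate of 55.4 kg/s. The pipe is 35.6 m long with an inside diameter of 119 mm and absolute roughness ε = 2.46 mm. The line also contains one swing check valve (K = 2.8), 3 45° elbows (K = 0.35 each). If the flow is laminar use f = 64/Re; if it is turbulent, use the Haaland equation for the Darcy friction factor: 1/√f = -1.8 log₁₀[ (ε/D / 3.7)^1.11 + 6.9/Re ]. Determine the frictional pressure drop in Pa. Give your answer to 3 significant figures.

ΔP ≈ 202000 Pa

A = πD²/4 = π(0.119)²/4 = 0.01112 m²; mean velocity V = ṁ/(ρA) = 55.4/(894 · 0.01112) = 5.572 m/s.
Reynolds number Re = ρVD/μ = 894 · 5.572 · 0.119 / 0.332 = 1785.
Re < 2300 → laminar flow, so f = 64/Re = 64/1785 = 0.03585 (the turbulent correlation is not needed).
Total minor-loss coefficient ΣK = 1·2.8 + 3·0.35 = 3.85.
ΔP = [f·L/D + ΣK]·(ρV²/2) = [0.03585·35.6/0.119 + 3.85]·(894·5.572²/2) = [10.72 + 3.85]·1.388e+04 = 2.022e+05 Pa.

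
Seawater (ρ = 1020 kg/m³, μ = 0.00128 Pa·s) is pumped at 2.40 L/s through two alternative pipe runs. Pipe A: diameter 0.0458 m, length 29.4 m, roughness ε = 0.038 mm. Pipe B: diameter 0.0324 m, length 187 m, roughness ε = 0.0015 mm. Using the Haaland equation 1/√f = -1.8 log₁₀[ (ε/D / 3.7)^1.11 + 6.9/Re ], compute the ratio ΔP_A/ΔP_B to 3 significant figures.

ΔP_A/ΔP_B ≈ 0.0336

Pipe A: V = Q/A = 0.0024/0.001647 = 1.457 m/s; Re = 5.317e+04; ε/D = 0.00083; Haaland → f = 0.02304; ΔP_A = f(L/D)(ρV²/2) = 1.601e+04 Pa.
Pipe B: V = Q/A = 0.0024/0.0008245 = 2.911 m/s; Re = 7.516e+04; ε/D = 4.63e-05; Haaland → f = 0.0191; ΔP_B = f(L/D)(ρV²/2) = 4.763e+05 Pa.
ΔP_A/ΔP_B = 1.601e+04/4.763e+05 = 0.0336.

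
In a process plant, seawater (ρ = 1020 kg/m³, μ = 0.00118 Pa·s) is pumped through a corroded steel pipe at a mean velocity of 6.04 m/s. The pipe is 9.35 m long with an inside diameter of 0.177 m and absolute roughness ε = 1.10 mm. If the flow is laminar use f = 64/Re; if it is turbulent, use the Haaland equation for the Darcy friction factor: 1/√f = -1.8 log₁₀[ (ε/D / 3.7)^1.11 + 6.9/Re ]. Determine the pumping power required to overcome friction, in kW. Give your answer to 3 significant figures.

Reynolds number Re = ρVD/μ = 1020 · 6.04 · 0.177 / 0.00118 = 9.241e+05.
Re > 4000 → turbulent. Relative roughness ε/D = 0.0011/0.177 = 0.00621. Haaland: 1/√f = -1.8 log₁₀[(0.00621/3.7)^1.11 + 6.9/9.241e+05] = -1.8 log₁₀[0.000832 + 7.47e-06] = 5.537, so f = 0.03262.
Darcy-Weisbach: ΔP = f(L/D)(ρV²/2) = 0.03262·(9.35/0.177)·(1020·6.04²/2) = 0.03262·52.82·1.861e+04 = 3.206e+04 Pa.
Q = V·A = 6.04·0.02461 = 0.1486 m³/s.
Pumping power P = QΔP = 0.1486·3.206e+04 = 4764 W = 4.76 kW.

P ≈ 4.76 kW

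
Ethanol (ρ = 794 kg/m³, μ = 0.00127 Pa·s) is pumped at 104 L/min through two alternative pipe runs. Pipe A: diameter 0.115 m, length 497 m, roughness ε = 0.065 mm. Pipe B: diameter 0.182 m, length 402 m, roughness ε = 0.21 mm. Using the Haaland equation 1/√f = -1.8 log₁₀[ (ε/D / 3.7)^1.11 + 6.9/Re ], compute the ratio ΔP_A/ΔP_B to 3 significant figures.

ΔP_A/ΔP_B ≈ 10.7

Pipe A: V = Q/A = 0.001733/0.01039 = 0.1669 m/s; Re = 1.2e+04; ε/D = 0.000565; Haaland → f = 0.03017; ΔP_A = f(L/D)(ρV²/2) = 1442 Pa.
Pipe B: V = Q/A = 0.001733/0.02602 = 0.06663 m/s; Re = 7581; ε/D = 0.00115; Haaland → f = 0.03467; ΔP_B = f(L/D)(ρV²/2) = 135 Pa.
ΔP_A/ΔP_B = 1442/135 = 10.7.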